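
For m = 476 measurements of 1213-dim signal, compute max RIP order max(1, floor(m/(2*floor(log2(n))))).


floor(log2(1213)) = 10.
2*10 = 20.
m/(2*floor(log2(n))) = 476/20 ≈ 23.8.
floor = 23.
k = max(1, 23) = 23.

23


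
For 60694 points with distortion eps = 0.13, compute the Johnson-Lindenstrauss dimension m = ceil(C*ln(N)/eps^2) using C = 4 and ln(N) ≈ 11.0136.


ln(60694) ≈ 11.0136.
eps^2 = 0.13^2 = 0.0169.
C*ln(N)/eps^2 ≈ 4*11.0136/0.0169 ≈ 2606.7692.
m = ceil(2606.7692) = 2607.

2607


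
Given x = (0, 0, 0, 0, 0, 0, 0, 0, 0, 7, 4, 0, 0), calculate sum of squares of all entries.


Non-zero entries: [(9, 7), (10, 4)]
Squares: [49, 16]
||x||_2^2 = sum = 65.

65


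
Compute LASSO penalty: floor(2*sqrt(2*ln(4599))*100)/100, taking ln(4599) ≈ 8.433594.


ln(4599) ≈ 8.433594.
2*ln(n) ≈ 16.867188.
sqrt(2*ln(n)) ≈ sqrt(16.867188) ≈ 4.106968.
lambda ≈ 2*4.106968 = 8.213936.
floor(lambda*100)/100 = 8.21.

8.21


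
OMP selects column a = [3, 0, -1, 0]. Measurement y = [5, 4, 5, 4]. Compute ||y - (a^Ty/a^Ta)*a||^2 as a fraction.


a^T a = 10.
a^T y = 10.
coeff = 10/10 = 1.
||r||^2 = 72.

72


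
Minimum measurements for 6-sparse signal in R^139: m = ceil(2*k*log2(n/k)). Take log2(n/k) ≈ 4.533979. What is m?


log2(n/k) = log2(139/6) ≈ 4.533979.
2*k*log2(n/k) ≈ 2*6*4.533979 = 54.407748.
m = ceil(54.407748) = 55.

55


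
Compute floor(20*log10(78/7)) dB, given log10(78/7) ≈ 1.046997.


||x||/||e|| = 78/7.
log10(78/7) ≈ 1.046997.
20*log10(||x||/||e||) ≈ 20*1.046997 = 20.93994.
floor(20.93994) = 20.

20


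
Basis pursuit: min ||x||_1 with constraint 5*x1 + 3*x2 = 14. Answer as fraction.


Axis intercepts:
  x1 = 14/5, x2 = 0: L1 = 14/5
  x1 = 0, x2 = 14/3: L1 = 14/3
x* = (14/5, 0)
||x*||_1 = 14/5.

14/5


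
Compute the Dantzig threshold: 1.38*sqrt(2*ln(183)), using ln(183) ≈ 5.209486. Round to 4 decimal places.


ln(183) ≈ 5.209486.
2*ln(n) ≈ 10.418972.
sqrt(2*ln(n)) ≈ sqrt(10.418972) ≈ 3.227843.
threshold ≈ 1.38*3.227843 = 4.45442334 ≈ 4.4544.

4.4544


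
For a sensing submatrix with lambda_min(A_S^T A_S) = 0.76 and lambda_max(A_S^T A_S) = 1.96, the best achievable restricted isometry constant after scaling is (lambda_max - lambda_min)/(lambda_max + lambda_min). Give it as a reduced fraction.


lambda_max - lambda_min = 1.96 - 0.76 = 1.20.
lambda_max + lambda_min = 1.96 + 0.76 = 2.72.
delta = 1.20/2.72 = 120/272 = 15/34.

15/34


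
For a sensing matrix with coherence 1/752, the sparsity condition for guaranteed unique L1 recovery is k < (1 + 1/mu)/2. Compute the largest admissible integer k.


1/mu = 752.
1 + 1/mu = 753.
(1 + 1/mu)/2 = 376.5 is not an integer, so k_max = floor(376.5) = 376.

376


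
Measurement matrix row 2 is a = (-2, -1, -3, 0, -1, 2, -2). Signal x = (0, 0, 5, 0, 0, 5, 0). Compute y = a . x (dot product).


Non-zero terms: ['-3*5', '2*5']
Products: [-15, 10]
y = sum = -5.

-5


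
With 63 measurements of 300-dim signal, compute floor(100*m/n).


100*m/n = 100*63/300 ≈ 21.0.
floor = 21.

21


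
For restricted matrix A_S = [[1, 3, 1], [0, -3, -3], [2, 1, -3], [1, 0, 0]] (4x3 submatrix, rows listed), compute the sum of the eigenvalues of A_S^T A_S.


Sum of eigenvalues of A_S^T A_S = trace(A_S^T A_S) = sum of squared column norms of A_S.
A_S^T A_S diagonal: [6, 19, 19].
trace = 6 + 19 + 19 = 44.

44


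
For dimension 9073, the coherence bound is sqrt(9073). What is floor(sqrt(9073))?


95^2 = 9025 <= 9073 < 9216 = 96^2, so 95 <= sqrt(9073) < 96.
floor(sqrt(9073)) = 95.

95


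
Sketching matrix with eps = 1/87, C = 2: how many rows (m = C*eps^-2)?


1/eps = 87.
(1/eps)^2 = 7569.
m = 2*7569 = 15138.

15138


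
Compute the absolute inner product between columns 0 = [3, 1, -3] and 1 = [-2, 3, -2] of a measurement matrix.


Inner product: 3*-2 + 1*3 + -3*-2
Products: [-6, 3, 6]
Sum = 3.
|dot| = 3.

3


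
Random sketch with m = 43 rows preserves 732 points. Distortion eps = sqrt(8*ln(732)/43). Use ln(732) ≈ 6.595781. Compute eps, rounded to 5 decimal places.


ln(732) ≈ 6.595781.
8*ln(N)/m ≈ 8*6.595781/43 ≈ 1.22712205.
eps = sqrt(1.22712205) ≈ 1.1077554 ≈ 1.10776.

1.10776


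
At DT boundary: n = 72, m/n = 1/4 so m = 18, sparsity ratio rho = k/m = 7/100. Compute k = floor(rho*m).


m = 1/4*72 = 18.
rho = 7/100.
rho*m = 7/100*18 = 1.26.
k = floor(1.26) = 1.

1


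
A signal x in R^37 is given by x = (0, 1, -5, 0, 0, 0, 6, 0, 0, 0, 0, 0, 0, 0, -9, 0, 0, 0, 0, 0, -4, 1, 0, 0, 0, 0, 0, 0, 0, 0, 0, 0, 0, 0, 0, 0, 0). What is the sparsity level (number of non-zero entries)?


Non-zero positions: [1, 2, 6, 14, 20, 21].
Sparsity = 6.

6


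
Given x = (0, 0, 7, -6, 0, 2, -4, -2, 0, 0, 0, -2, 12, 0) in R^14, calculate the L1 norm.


Non-zero entries: [(2, 7), (3, -6), (5, 2), (6, -4), (7, -2), (11, -2), (12, 12)]
Absolute values: [7, 6, 2, 4, 2, 2, 12]
||x||_1 = sum = 35.

35


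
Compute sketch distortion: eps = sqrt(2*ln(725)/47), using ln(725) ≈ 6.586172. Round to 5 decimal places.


ln(725) ≈ 6.586172.
2*ln(N)/m ≈ 2*6.586172/47 ≈ 0.28026264.
eps = sqrt(0.28026264) ≈ 0.5293984 ≈ 0.52940.

0.52940


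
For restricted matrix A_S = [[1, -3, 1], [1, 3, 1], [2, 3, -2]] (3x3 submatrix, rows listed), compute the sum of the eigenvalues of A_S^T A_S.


Sum of eigenvalues of A_S^T A_S = trace(A_S^T A_S) = sum of squared column norms of A_S.
A_S^T A_S diagonal: [6, 27, 6].
trace = 6 + 27 + 6 = 39.

39


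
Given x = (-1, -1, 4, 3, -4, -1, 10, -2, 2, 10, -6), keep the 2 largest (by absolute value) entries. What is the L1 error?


Sorted |x_i| descending: [10, 10, 6, 4, 4, 3, 2, 2, 1, 1, 1]
Keep top 2: [10, 10]
Tail entries: [6, 4, 4, 3, 2, 2, 1, 1, 1]
L1 error = sum of tail = 24.

24


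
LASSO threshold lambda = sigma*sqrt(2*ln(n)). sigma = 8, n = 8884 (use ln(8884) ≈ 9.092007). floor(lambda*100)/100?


ln(8884) ≈ 9.092007.
2*ln(n) ≈ 18.184014.
sqrt(2*ln(n)) ≈ sqrt(18.184014) ≈ 4.264272.
lambda ≈ 8*4.264272 = 34.114176.
floor(lambda*100)/100 = 34.11.

34.11


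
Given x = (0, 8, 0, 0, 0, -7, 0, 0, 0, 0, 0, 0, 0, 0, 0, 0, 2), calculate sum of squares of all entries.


Non-zero entries: [(1, 8), (5, -7), (16, 2)]
Squares: [64, 49, 4]
||x||_2^2 = sum = 117.

117


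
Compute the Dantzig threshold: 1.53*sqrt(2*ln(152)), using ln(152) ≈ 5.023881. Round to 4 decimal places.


ln(152) ≈ 5.023881.
2*ln(n) ≈ 10.047762.
sqrt(2*ln(n)) ≈ sqrt(10.047762) ≈ 3.16982.
threshold ≈ 1.53*3.16982 = 4.8498246 ≈ 4.8498.

4.8498


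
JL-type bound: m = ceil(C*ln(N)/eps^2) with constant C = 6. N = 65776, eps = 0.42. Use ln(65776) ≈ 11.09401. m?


ln(65776) ≈ 11.09401.
eps^2 = 0.42^2 = 0.1764.
C*ln(N)/eps^2 ≈ 6*11.09401/0.1764 ≈ 377.3473.
m = ceil(377.3473) = 378.

378


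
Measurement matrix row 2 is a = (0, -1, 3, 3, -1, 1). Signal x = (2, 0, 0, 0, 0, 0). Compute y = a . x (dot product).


Non-zero terms: ['0*2']
Products: [0]
y = sum = 0.

0


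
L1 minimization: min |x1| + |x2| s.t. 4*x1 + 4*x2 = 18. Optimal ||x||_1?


Axis intercepts:
  x1 = 9/2, x2 = 0: L1 = 9/2
  x1 = 0, x2 = 9/2: L1 = 9/2
x* = (9/2, 0)
||x*||_1 = 9/2.

9/2


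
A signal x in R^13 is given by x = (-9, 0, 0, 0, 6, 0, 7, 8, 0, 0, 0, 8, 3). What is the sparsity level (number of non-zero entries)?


Non-zero positions: [0, 4, 6, 7, 11, 12].
Sparsity = 6.

6


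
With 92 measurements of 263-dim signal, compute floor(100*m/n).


100*m/n = 100*92/263 ≈ 34.981.
floor = 34.

34


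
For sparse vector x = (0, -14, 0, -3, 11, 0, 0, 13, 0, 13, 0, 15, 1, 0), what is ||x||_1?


Non-zero entries: [(1, -14), (3, -3), (4, 11), (7, 13), (9, 13), (11, 15), (12, 1)]
Absolute values: [14, 3, 11, 13, 13, 15, 1]
||x||_1 = sum = 70.

70


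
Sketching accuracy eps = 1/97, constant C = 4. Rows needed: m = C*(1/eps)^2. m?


1/eps = 97.
(1/eps)^2 = 9409.
m = 4*9409 = 37636.

37636


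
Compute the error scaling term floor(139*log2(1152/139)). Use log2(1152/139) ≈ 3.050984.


log2(n/k) = log2(1152/139) ≈ 3.050984.
k*log2(n/k) ≈ 139*3.050984 = 424.086776.
floor(424.086776) = 424.

424


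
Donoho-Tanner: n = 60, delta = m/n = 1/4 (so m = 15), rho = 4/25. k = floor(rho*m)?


m = 1/4*60 = 15.
rho = 4/25.
rho*m = 4/25*15 = 2.4.
k = floor(2.4) = 2.

2


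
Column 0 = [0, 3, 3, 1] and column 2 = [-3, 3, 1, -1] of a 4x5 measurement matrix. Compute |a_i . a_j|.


Inner product: 0*-3 + 3*3 + 3*1 + 1*-1
Products: [0, 9, 3, -1]
Sum = 11.
|dot| = 11.

11


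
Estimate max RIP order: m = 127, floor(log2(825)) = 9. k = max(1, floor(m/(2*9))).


floor(log2(825)) = 9.
2*9 = 18.
m/(2*floor(log2(n))) = 127/18 ≈ 7.0556.
floor = 7.
k = max(1, 7) = 7.

7


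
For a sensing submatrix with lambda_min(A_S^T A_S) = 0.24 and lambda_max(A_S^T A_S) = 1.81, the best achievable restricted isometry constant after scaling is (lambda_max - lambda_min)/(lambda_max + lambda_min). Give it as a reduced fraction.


lambda_max - lambda_min = 1.81 - 0.24 = 1.57.
lambda_max + lambda_min = 1.81 + 0.24 = 2.05.
delta = 1.57/2.05 = 157/205.

157/205


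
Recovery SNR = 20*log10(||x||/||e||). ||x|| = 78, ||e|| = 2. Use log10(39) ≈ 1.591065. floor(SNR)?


||x||/||e|| = 78/2 = 39.
log10(39) ≈ 1.591065.
20*log10(||x||/||e||) ≈ 20*1.591065 = 31.8213.
floor(31.8213) = 31.

31


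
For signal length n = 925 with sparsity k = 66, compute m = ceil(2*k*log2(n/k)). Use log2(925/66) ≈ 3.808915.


log2(n/k) = log2(925/66) ≈ 3.808915.
2*k*log2(n/k) ≈ 2*66*3.808915 = 502.77678.
m = ceil(502.77678) = 503.

503


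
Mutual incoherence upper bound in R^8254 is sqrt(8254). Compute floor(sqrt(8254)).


90^2 = 8100 <= 8254 < 8281 = 91^2, so 90 <= sqrt(8254) < 91.
floor(sqrt(8254)) = 90.

90


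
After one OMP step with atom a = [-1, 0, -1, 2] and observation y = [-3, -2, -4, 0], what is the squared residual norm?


a^T a = 6.
a^T y = 7.
coeff = 7/6 = 7/6.
||r||^2 = 125/6.

125/6


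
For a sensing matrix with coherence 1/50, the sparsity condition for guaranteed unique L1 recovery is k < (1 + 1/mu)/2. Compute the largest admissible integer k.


1/mu = 50.
1 + 1/mu = 51.
(1 + 1/mu)/2 = 25.5 is not an integer, so k_max = floor(25.5) = 25.

25


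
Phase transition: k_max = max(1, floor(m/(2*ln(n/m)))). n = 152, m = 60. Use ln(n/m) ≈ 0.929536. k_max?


n/m = 152/60 = 38/15.
ln(n/m) ≈ 0.929536.
2*ln(n/m) ≈ 1.859072.
m/(2*ln(n/m)) ≈ 60/1.859072 ≈ 32.2742.
floor = 32.
k_max = max(1, 32) = 32.

32


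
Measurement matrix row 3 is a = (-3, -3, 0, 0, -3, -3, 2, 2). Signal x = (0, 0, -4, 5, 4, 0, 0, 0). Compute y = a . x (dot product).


Non-zero terms: ['0*-4', '0*5', '-3*4']
Products: [0, 0, -12]
y = sum = -12.

-12


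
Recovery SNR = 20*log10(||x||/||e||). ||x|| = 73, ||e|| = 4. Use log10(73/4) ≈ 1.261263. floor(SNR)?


||x||/||e|| = 73/4.
log10(73/4) ≈ 1.261263.
20*log10(||x||/||e||) ≈ 20*1.261263 = 25.22526.
floor(25.22526) = 25.

25


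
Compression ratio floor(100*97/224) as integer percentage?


100*m/n = 100*97/224 ≈ 43.3036.
floor = 43.

43


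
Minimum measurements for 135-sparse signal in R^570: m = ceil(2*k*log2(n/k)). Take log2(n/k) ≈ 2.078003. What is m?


log2(n/k) = log2(570/135) ≈ 2.078003.
2*k*log2(n/k) ≈ 2*135*2.078003 = 561.06081.
m = ceil(561.06081) = 562.

562


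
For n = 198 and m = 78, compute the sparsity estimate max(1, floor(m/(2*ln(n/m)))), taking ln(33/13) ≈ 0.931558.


n/m = 198/78 = 33/13.
ln(n/m) ≈ 0.931558.
2*ln(n/m) ≈ 1.863116.
m/(2*ln(n/m)) ≈ 78/1.863116 ≈ 41.8653.
floor = 41.
k_max = max(1, 41) = 41.

41


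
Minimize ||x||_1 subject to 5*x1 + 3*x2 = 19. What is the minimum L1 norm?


Axis intercepts:
  x1 = 19/5, x2 = 0: L1 = 19/5
  x1 = 0, x2 = 19/3: L1 = 19/3
x* = (19/5, 0)
||x*||_1 = 19/5.

19/5


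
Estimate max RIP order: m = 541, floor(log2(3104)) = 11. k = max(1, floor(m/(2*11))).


floor(log2(3104)) = 11.
2*11 = 22.
m/(2*floor(log2(n))) = 541/22 ≈ 24.5909.
floor = 24.
k = max(1, 24) = 24.

24


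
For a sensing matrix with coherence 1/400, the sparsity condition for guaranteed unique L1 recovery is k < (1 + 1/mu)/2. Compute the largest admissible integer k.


1/mu = 400.
1 + 1/mu = 401.
(1 + 1/mu)/2 = 200.5 is not an integer, so k_max = floor(200.5) = 200.

200


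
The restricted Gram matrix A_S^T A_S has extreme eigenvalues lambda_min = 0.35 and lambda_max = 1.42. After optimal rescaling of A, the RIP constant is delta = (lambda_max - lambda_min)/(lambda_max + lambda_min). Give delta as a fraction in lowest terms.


lambda_max - lambda_min = 1.42 - 0.35 = 1.07.
lambda_max + lambda_min = 1.42 + 0.35 = 1.77.
delta = 1.07/1.77 = 107/177.

107/177


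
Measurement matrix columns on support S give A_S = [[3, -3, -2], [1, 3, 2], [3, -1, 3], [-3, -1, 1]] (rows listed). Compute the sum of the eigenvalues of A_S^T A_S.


Sum of eigenvalues of A_S^T A_S = trace(A_S^T A_S) = sum of squared column norms of A_S.
A_S^T A_S diagonal: [28, 20, 18].
trace = 28 + 20 + 18 = 66.

66


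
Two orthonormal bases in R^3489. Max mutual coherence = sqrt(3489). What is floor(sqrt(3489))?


59^2 = 3481 <= 3489 < 3600 = 60^2, so 59 <= sqrt(3489) < 60.
floor(sqrt(3489)) = 59.

59


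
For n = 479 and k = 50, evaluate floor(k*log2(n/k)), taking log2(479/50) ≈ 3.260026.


log2(n/k) = log2(479/50) ≈ 3.260026.
k*log2(n/k) ≈ 50*3.260026 = 163.0013.
floor(163.0013) = 163.

163


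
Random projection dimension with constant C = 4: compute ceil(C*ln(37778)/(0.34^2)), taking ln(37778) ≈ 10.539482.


ln(37778) ≈ 10.539482.
eps^2 = 0.34^2 = 0.1156.
C*ln(N)/eps^2 ≈ 4*10.539482/0.1156 ≈ 364.688.
m = ceil(364.688) = 365.

365


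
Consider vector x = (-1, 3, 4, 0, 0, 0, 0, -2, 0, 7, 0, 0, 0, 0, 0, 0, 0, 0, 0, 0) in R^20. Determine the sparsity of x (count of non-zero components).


Non-zero positions: [0, 1, 2, 7, 9].
Sparsity = 5.

5


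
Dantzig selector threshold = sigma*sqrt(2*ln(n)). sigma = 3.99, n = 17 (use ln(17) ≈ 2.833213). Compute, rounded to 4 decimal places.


ln(17) ≈ 2.833213.
2*ln(n) ≈ 5.666426.
sqrt(2*ln(n)) ≈ sqrt(5.666426) ≈ 2.380426.
threshold ≈ 3.99*2.380426 = 9.49789974 ≈ 9.4979.

9.4979


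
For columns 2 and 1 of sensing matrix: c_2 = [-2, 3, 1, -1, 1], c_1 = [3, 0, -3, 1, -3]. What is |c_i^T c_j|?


Inner product: -2*3 + 3*0 + 1*-3 + -1*1 + 1*-3
Products: [-6, 0, -3, -1, -3]
Sum = -13.
|dot| = 13.

13


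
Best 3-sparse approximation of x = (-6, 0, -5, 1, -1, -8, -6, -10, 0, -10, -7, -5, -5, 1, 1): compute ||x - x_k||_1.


Sorted |x_i| descending: [10, 10, 8, 7, 6, 6, 5, 5, 5, 1, 1, 1, 1, 0, 0]
Keep top 3: [10, 10, 8]
Tail entries: [7, 6, 6, 5, 5, 5, 1, 1, 1, 1, 0, 0]
L1 error = sum of tail = 38.

38


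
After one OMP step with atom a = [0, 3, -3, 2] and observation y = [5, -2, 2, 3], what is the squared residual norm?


a^T a = 22.
a^T y = -6.
coeff = -6/22 = -3/11.
||r||^2 = 444/11.

444/11


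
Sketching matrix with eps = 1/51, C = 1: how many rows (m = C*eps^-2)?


1/eps = 51.
(1/eps)^2 = 2601.
m = 1*2601 = 2601.

2601


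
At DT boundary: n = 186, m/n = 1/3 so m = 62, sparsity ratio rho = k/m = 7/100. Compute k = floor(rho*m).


m = 1/3*186 = 62.
rho = 7/100.
rho*m = 7/100*62 = 4.34.
k = floor(4.34) = 4.

4


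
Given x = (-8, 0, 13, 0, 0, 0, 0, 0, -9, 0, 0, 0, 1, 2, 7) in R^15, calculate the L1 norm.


Non-zero entries: [(0, -8), (2, 13), (8, -9), (12, 1), (13, 2), (14, 7)]
Absolute values: [8, 13, 9, 1, 2, 7]
||x||_1 = sum = 40.

40


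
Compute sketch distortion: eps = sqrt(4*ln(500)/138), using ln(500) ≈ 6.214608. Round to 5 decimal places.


ln(500) ≈ 6.214608.
4*ln(N)/m ≈ 4*6.214608/138 ≈ 0.18013357.
eps = sqrt(0.18013357) ≈ 0.4244215 ≈ 0.42442.

0.42442


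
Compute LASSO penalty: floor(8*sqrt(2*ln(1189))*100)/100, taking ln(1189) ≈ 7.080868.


ln(1189) ≈ 7.080868.
2*ln(n) ≈ 14.161736.
sqrt(2*ln(n)) ≈ sqrt(14.161736) ≈ 3.763208.
lambda ≈ 8*3.763208 = 30.105664.
floor(lambda*100)/100 = 30.10.

30.10


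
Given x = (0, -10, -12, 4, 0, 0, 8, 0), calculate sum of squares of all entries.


Non-zero entries: [(1, -10), (2, -12), (3, 4), (6, 8)]
Squares: [100, 144, 16, 64]
||x||_2^2 = sum = 324.

324


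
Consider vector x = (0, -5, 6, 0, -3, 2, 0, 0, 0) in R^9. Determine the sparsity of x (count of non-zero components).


Non-zero positions: [1, 2, 4, 5].
Sparsity = 4.

4


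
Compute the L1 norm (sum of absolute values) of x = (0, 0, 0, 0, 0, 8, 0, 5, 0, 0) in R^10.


Non-zero entries: [(5, 8), (7, 5)]
Absolute values: [8, 5]
||x||_1 = sum = 13.

13


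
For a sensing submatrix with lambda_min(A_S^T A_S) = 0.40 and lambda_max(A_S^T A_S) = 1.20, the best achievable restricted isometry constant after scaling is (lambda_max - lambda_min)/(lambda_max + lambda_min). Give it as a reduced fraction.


lambda_max - lambda_min = 1.20 - 0.40 = 0.80.
lambda_max + lambda_min = 1.20 + 0.40 = 1.60.
delta = 0.80/1.60 = 80/160 = 1/2.

1/2


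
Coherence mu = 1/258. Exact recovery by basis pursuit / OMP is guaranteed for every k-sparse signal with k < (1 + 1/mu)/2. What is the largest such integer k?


1/mu = 258.
1 + 1/mu = 259.
(1 + 1/mu)/2 = 129.5 is not an integer, so k_max = floor(129.5) = 129.

129


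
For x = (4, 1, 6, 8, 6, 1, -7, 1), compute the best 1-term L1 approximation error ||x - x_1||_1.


Sorted |x_i| descending: [8, 7, 6, 6, 4, 1, 1, 1]
Keep top 1: [8]
Tail entries: [7, 6, 6, 4, 1, 1, 1]
L1 error = sum of tail = 26.

26


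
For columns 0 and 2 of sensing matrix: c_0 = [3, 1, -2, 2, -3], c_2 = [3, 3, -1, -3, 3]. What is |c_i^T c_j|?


Inner product: 3*3 + 1*3 + -2*-1 + 2*-3 + -3*3
Products: [9, 3, 2, -6, -9]
Sum = -1.
|dot| = 1.

1


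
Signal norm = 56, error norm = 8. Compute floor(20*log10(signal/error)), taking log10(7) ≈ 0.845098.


||x||/||e|| = 56/8 = 7.
log10(7) ≈ 0.845098.
20*log10(||x||/||e||) ≈ 20*0.845098 = 16.90196.
floor(16.90196) = 16.

16


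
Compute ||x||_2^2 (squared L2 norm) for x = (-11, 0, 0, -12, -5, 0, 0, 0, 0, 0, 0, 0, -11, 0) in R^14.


Non-zero entries: [(0, -11), (3, -12), (4, -5), (12, -11)]
Squares: [121, 144, 25, 121]
||x||_2^2 = sum = 411.

411


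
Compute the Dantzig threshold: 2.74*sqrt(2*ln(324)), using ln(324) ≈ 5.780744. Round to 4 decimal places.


ln(324) ≈ 5.780744.
2*ln(n) ≈ 11.561488.
sqrt(2*ln(n)) ≈ sqrt(11.561488) ≈ 3.400219.
threshold ≈ 2.74*3.400219 = 9.31660006 ≈ 9.3166.

9.3166


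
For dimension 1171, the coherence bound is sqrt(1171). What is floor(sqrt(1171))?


34^2 = 1156 <= 1171 < 1225 = 35^2, so 34 <= sqrt(1171) < 35.
floor(sqrt(1171)) = 34.

34


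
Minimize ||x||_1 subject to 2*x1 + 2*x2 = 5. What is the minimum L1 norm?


Axis intercepts:
  x1 = 5/2, x2 = 0: L1 = 5/2
  x1 = 0, x2 = 5/2: L1 = 5/2
x* = (5/2, 0)
||x*||_1 = 5/2.

5/2


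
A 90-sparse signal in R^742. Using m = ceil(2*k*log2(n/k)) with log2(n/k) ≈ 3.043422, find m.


log2(n/k) = log2(742/90) ≈ 3.043422.
2*k*log2(n/k) ≈ 2*90*3.043422 = 547.81596.
m = ceil(547.81596) = 548.

548


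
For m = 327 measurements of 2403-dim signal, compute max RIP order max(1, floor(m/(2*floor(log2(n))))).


floor(log2(2403)) = 11.
2*11 = 22.
m/(2*floor(log2(n))) = 327/22 ≈ 14.8636.
floor = 14.
k = max(1, 14) = 14.

14


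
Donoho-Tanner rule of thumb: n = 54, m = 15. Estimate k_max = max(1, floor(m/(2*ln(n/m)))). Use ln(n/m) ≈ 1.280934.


n/m = 54/15 = 18/5.
ln(n/m) ≈ 1.280934.
2*ln(n/m) ≈ 2.561868.
m/(2*ln(n/m)) ≈ 15/2.561868 ≈ 5.8551.
floor = 5.
k_max = max(1, 5) = 5.

5


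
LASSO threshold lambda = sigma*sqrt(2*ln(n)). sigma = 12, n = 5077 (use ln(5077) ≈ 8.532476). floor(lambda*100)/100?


ln(5077) ≈ 8.532476.
2*ln(n) ≈ 17.064952.
sqrt(2*ln(n)) ≈ sqrt(17.064952) ≈ 4.130975.
lambda ≈ 12*4.130975 = 49.5717.
floor(lambda*100)/100 = 49.57.

49.57


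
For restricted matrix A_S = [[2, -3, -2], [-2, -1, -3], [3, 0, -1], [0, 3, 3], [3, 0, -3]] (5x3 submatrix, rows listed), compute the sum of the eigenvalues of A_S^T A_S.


Sum of eigenvalues of A_S^T A_S = trace(A_S^T A_S) = sum of squared column norms of A_S.
A_S^T A_S diagonal: [26, 19, 32].
trace = 26 + 19 + 32 = 77.

77


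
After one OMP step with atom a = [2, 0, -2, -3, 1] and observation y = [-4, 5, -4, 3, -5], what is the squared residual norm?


a^T a = 18.
a^T y = -14.
coeff = -14/18 = -7/9.
||r||^2 = 721/9.

721/9


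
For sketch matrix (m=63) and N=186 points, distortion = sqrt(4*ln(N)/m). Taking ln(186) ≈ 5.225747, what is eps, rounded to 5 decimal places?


ln(186) ≈ 5.225747.
4*ln(N)/m ≈ 4*5.225747/63 ≈ 0.33179346.
eps = sqrt(0.33179346) ≈ 0.5760152 ≈ 0.57602.

0.57602


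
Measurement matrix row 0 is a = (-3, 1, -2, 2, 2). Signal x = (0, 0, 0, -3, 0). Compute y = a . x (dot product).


Non-zero terms: ['2*-3']
Products: [-6]
y = sum = -6.

-6


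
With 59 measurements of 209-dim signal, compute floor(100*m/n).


100*m/n = 100*59/209 ≈ 28.2297.
floor = 28.

28


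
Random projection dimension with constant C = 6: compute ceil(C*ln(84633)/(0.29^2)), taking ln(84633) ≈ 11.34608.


ln(84633) ≈ 11.34608.
eps^2 = 0.29^2 = 0.0841.
C*ln(N)/eps^2 ≈ 6*11.34608/0.0841 ≈ 809.4706.
m = ceil(809.4706) = 810.

810


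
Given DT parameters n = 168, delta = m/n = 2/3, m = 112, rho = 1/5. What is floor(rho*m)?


m = 2/3*168 = 112.
rho = 1/5.
rho*m = 1/5*112 = 22.4.
k = floor(22.4) = 22.

22


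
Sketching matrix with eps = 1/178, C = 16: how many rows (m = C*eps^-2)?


1/eps = 178.
(1/eps)^2 = 31684.
m = 16*31684 = 506944.

506944


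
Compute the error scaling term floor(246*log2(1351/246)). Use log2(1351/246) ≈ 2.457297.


log2(n/k) = log2(1351/246) ≈ 2.457297.
k*log2(n/k) ≈ 246*2.457297 = 604.495062.
floor(604.495062) = 604.

604


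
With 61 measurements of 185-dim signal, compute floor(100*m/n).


100*m/n = 100*61/185 ≈ 32.973.
floor = 32.

32


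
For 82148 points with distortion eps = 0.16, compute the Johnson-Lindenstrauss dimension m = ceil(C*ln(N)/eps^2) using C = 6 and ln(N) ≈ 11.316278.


ln(82148) ≈ 11.316278.
eps^2 = 0.16^2 = 0.0256.
C*ln(N)/eps^2 ≈ 6*11.316278/0.0256 ≈ 2652.2527.
m = ceil(2652.2527) = 2653.

2653


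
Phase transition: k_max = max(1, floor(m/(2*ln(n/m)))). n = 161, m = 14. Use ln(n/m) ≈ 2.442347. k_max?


n/m = 161/14 = 23/2.
ln(n/m) ≈ 2.442347.
2*ln(n/m) ≈ 4.884694.
m/(2*ln(n/m)) ≈ 14/4.884694 ≈ 2.8661.
floor = 2.
k_max = max(1, 2) = 2.

2


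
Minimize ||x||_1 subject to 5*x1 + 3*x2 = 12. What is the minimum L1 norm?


Axis intercepts:
  x1 = 12/5, x2 = 0: L1 = 12/5
  x1 = 0, x2 = 4: L1 = 4
x* = (12/5, 0)
||x*||_1 = 12/5.

12/5


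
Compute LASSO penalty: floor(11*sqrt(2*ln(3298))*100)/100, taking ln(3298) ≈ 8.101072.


ln(3298) ≈ 8.101072.
2*ln(n) ≈ 16.202144.
sqrt(2*ln(n)) ≈ sqrt(16.202144) ≈ 4.025189.
lambda ≈ 11*4.025189 = 44.277079.
floor(lambda*100)/100 = 44.27.

44.27


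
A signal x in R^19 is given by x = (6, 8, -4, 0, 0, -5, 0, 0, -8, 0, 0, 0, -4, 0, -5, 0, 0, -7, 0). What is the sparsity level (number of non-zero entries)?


Non-zero positions: [0, 1, 2, 5, 8, 12, 14, 17].
Sparsity = 8.

8


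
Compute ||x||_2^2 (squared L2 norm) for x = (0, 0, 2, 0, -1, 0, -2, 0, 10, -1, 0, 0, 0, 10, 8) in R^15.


Non-zero entries: [(2, 2), (4, -1), (6, -2), (8, 10), (9, -1), (13, 10), (14, 8)]
Squares: [4, 1, 4, 100, 1, 100, 64]
||x||_2^2 = sum = 274.

274


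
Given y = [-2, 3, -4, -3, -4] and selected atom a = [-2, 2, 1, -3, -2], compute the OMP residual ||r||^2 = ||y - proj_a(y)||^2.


a^T a = 22.
a^T y = 23.
coeff = 23/22 = 23/22.
||r||^2 = 659/22.

659/22


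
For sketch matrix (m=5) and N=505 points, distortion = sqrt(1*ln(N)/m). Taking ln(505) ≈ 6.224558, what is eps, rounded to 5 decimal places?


ln(505) ≈ 6.224558.
1*ln(N)/m ≈ 1*6.224558/5 ≈ 1.2449116.
eps = sqrt(1.2449116) ≈ 1.1157561 ≈ 1.11576.

1.11576


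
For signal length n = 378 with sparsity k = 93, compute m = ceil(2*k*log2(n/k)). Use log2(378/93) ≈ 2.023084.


log2(n/k) = log2(378/93) ≈ 2.023084.
2*k*log2(n/k) ≈ 2*93*2.023084 = 376.293624.
m = ceil(376.293624) = 377.

377


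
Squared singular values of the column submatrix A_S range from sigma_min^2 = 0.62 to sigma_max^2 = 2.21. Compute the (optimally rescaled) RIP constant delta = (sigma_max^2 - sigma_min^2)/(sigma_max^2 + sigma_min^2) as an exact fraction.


lambda_max - lambda_min = 2.21 - 0.62 = 1.59.
lambda_max + lambda_min = 2.21 + 0.62 = 2.83.
delta = 1.59/2.83 = 159/283.

159/283


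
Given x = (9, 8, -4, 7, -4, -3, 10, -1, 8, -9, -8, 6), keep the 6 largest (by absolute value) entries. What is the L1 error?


Sorted |x_i| descending: [10, 9, 9, 8, 8, 8, 7, 6, 4, 4, 3, 1]
Keep top 6: [10, 9, 9, 8, 8, 8]
Tail entries: [7, 6, 4, 4, 3, 1]
L1 error = sum of tail = 25.

25


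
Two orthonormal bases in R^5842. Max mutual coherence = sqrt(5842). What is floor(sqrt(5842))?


76^2 = 5776 <= 5842 < 5929 = 77^2, so 76 <= sqrt(5842) < 77.
floor(sqrt(5842)) = 76.

76


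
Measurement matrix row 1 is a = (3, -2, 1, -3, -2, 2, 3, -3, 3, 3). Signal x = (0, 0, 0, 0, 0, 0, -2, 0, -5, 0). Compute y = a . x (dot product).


Non-zero terms: ['3*-2', '3*-5']
Products: [-6, -15]
y = sum = -21.

-21


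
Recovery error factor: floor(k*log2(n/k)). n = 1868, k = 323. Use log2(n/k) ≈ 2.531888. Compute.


log2(n/k) = log2(1868/323) ≈ 2.531888.
k*log2(n/k) ≈ 323*2.531888 = 817.799824.
floor(817.799824) = 817.

817


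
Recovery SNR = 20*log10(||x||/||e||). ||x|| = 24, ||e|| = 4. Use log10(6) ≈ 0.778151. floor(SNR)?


||x||/||e|| = 24/4 = 6.
log10(6) ≈ 0.778151.
20*log10(||x||/||e||) ≈ 20*0.778151 = 15.56302.
floor(15.56302) = 15.

15


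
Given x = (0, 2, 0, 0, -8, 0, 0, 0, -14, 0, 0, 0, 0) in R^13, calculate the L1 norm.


Non-zero entries: [(1, 2), (4, -8), (8, -14)]
Absolute values: [2, 8, 14]
||x||_1 = sum = 24.

24


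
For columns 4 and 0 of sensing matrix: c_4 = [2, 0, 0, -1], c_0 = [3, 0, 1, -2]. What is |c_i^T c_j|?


Inner product: 2*3 + 0*0 + 0*1 + -1*-2
Products: [6, 0, 0, 2]
Sum = 8.
|dot| = 8.

8


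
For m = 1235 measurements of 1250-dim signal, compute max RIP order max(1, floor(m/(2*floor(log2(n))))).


floor(log2(1250)) = 10.
2*10 = 20.
m/(2*floor(log2(n))) = 1235/20 ≈ 61.75.
floor = 61.
k = max(1, 61) = 61.

61


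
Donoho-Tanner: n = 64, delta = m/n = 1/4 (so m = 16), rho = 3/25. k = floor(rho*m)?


m = 1/4*64 = 16.
rho = 3/25.
rho*m = 3/25*16 = 1.92.
k = floor(1.92) = 1.

1


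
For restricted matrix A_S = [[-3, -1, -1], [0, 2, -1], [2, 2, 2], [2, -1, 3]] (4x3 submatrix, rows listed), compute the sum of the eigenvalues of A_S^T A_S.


Sum of eigenvalues of A_S^T A_S = trace(A_S^T A_S) = sum of squared column norms of A_S.
A_S^T A_S diagonal: [17, 10, 15].
trace = 17 + 10 + 15 = 42.

42


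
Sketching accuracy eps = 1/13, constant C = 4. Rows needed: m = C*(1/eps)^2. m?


1/eps = 13.
(1/eps)^2 = 169.
m = 4*169 = 676.

676


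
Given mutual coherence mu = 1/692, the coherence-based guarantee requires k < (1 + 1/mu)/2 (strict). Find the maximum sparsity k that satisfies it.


1/mu = 692.
1 + 1/mu = 693.
(1 + 1/mu)/2 = 346.5 is not an integer, so k_max = floor(346.5) = 346.

346


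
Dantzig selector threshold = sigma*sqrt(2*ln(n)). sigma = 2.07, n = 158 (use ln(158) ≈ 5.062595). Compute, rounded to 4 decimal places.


ln(158) ≈ 5.062595.
2*ln(n) ≈ 10.12519.
sqrt(2*ln(n)) ≈ sqrt(10.12519) ≈ 3.18201.
threshold ≈ 2.07*3.18201 = 6.5867607 ≈ 6.5868.

6.5868


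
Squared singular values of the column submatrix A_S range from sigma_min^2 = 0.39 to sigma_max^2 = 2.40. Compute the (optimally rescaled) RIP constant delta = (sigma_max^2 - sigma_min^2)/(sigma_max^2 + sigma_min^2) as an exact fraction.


lambda_max - lambda_min = 2.40 - 0.39 = 2.01.
lambda_max + lambda_min = 2.40 + 0.39 = 2.79.
delta = 2.01/2.79 = 201/279 = 67/93.

67/93


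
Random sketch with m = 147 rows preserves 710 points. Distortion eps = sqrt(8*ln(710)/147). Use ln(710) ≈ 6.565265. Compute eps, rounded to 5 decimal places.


ln(710) ≈ 6.565265.
8*ln(N)/m ≈ 8*6.565265/147 ≈ 0.35729333.
eps = sqrt(0.35729333) ≈ 0.5977402 ≈ 0.59774.

0.59774


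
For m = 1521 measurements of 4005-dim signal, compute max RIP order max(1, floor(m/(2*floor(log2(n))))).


floor(log2(4005)) = 11.
2*11 = 22.
m/(2*floor(log2(n))) = 1521/22 ≈ 69.1364.
floor = 69.
k = max(1, 69) = 69.

69


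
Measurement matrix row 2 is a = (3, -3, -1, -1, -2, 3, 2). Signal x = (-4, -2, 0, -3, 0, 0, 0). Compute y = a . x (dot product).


Non-zero terms: ['3*-4', '-3*-2', '-1*-3']
Products: [-12, 6, 3]
y = sum = -3.

-3


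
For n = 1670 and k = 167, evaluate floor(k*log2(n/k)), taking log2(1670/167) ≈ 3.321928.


log2(n/k) = log2(1670/167) ≈ 3.321928.
k*log2(n/k) ≈ 167*3.321928 = 554.761976.
floor(554.761976) = 554.

554


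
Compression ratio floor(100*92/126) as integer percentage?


100*m/n = 100*92/126 ≈ 73.0159.
floor = 73.

73


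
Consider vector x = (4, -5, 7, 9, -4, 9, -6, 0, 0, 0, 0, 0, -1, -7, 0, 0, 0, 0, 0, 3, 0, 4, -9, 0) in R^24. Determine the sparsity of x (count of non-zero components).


Non-zero positions: [0, 1, 2, 3, 4, 5, 6, 12, 13, 19, 21, 22].
Sparsity = 12.

12


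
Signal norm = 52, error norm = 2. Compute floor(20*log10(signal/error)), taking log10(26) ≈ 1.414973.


||x||/||e|| = 52/2 = 26.
log10(26) ≈ 1.414973.
20*log10(||x||/||e||) ≈ 20*1.414973 = 28.29946.
floor(28.29946) = 28.

28


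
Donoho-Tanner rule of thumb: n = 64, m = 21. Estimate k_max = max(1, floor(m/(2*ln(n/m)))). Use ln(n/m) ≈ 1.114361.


n/m = 64/21.
ln(n/m) ≈ 1.114361.
2*ln(n/m) ≈ 2.228722.
m/(2*ln(n/m)) ≈ 21/2.228722 ≈ 9.4224.
floor = 9.
k_max = max(1, 9) = 9.

9


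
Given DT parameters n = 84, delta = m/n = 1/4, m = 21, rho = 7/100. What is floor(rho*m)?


m = 1/4*84 = 21.
rho = 7/100.
rho*m = 7/100*21 = 1.47.
k = floor(1.47) = 1.

1


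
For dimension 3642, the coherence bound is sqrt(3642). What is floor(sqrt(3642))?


60^2 = 3600 <= 3642 < 3721 = 61^2, so 60 <= sqrt(3642) < 61.
floor(sqrt(3642)) = 60.

60


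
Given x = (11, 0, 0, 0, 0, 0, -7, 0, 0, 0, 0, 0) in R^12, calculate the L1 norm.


Non-zero entries: [(0, 11), (6, -7)]
Absolute values: [11, 7]
||x||_1 = sum = 18.

18


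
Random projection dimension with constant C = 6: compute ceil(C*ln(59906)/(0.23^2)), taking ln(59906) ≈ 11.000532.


ln(59906) ≈ 11.000532.
eps^2 = 0.23^2 = 0.0529.
C*ln(N)/eps^2 ≈ 6*11.000532/0.0529 ≈ 1247.6974.
m = ceil(1247.6974) = 1248.

1248


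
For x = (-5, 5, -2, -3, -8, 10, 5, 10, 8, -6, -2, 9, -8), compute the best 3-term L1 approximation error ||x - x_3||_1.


Sorted |x_i| descending: [10, 10, 9, 8, 8, 8, 6, 5, 5, 5, 3, 2, 2]
Keep top 3: [10, 10, 9]
Tail entries: [8, 8, 8, 6, 5, 5, 5, 3, 2, 2]
L1 error = sum of tail = 52.

52


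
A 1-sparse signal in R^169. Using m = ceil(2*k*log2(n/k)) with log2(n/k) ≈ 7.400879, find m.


log2(n/k) = log2(169/1) ≈ 7.400879.
2*k*log2(n/k) ≈ 2*1*7.400879 = 14.801758.
m = ceil(14.801758) = 15.

15


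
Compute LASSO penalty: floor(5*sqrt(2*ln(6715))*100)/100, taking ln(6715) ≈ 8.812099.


ln(6715) ≈ 8.812099.
2*ln(n) ≈ 17.624198.
sqrt(2*ln(n)) ≈ sqrt(17.624198) ≈ 4.198118.
lambda ≈ 5*4.198118 = 20.99059.
floor(lambda*100)/100 = 20.99.

20.99


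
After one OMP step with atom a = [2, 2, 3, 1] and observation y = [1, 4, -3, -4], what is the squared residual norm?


a^T a = 18.
a^T y = -3.
coeff = -3/18 = -1/6.
||r||^2 = 83/2.

83/2


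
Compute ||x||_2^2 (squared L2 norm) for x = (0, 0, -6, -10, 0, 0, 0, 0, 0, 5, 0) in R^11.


Non-zero entries: [(2, -6), (3, -10), (9, 5)]
Squares: [36, 100, 25]
||x||_2^2 = sum = 161.

161


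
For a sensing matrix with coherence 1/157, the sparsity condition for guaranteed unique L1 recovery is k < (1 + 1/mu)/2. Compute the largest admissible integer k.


1/mu = 157.
1 + 1/mu = 158.
(1 + 1/mu)/2 = 79 is an integer and the inequality is strict, so k_max = 79 - 1 = 78.

78


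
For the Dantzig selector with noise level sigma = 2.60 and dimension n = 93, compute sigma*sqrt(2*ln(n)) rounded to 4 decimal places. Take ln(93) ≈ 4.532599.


ln(93) ≈ 4.532599.
2*ln(n) ≈ 9.065198.
sqrt(2*ln(n)) ≈ sqrt(9.065198) ≈ 3.010847.
threshold ≈ 2.60*3.010847 = 7.8282022 ≈ 7.8282.

7.8282


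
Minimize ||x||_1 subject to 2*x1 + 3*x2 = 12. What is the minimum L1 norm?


Axis intercepts:
  x1 = 6, x2 = 0: L1 = 6
  x1 = 0, x2 = 4: L1 = 4
x* = (0, 4)
||x*||_1 = 4.

4


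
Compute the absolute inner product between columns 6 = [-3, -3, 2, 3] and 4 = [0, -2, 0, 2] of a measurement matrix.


Inner product: -3*0 + -3*-2 + 2*0 + 3*2
Products: [0, 6, 0, 6]
Sum = 12.
|dot| = 12.

12


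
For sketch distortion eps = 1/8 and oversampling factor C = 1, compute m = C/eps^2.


1/eps = 8.
(1/eps)^2 = 64.
m = 1*64 = 64.

64


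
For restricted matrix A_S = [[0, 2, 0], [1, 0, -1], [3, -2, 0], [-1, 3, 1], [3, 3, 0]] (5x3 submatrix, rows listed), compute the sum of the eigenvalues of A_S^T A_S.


Sum of eigenvalues of A_S^T A_S = trace(A_S^T A_S) = sum of squared column norms of A_S.
A_S^T A_S diagonal: [20, 26, 2].
trace = 20 + 26 + 2 = 48.

48


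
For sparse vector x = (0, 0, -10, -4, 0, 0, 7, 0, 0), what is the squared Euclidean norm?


Non-zero entries: [(2, -10), (3, -4), (6, 7)]
Squares: [100, 16, 49]
||x||_2^2 = sum = 165.

165


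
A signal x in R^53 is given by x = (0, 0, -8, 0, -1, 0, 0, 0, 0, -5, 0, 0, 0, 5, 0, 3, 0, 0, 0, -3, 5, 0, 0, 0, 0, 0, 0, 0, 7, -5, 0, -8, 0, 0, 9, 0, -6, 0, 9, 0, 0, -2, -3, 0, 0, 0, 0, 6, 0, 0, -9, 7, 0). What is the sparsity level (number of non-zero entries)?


Non-zero positions: [2, 4, 9, 13, 15, 19, 20, 28, 29, 31, 34, 36, 38, 41, 42, 47, 50, 51].
Sparsity = 18.

18


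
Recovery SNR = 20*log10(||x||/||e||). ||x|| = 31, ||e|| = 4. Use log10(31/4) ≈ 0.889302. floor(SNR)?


||x||/||e|| = 31/4.
log10(31/4) ≈ 0.889302.
20*log10(||x||/||e||) ≈ 20*0.889302 = 17.78604.
floor(17.78604) = 17.

17


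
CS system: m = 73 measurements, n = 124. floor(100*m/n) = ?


100*m/n = 100*73/124 ≈ 58.871.
floor = 58.

58


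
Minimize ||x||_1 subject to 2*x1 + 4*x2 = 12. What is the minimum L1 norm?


Axis intercepts:
  x1 = 6, x2 = 0: L1 = 6
  x1 = 0, x2 = 3: L1 = 3
x* = (0, 3)
||x*||_1 = 3.

3


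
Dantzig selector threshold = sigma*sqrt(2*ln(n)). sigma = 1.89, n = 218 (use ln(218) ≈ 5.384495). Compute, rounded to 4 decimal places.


ln(218) ≈ 5.384495.
2*ln(n) ≈ 10.76899.
sqrt(2*ln(n)) ≈ sqrt(10.76899) ≈ 3.281614.
threshold ≈ 1.89*3.281614 = 6.20225046 ≈ 6.2023.

6.2023


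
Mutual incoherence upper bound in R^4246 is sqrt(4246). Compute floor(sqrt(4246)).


65^2 = 4225 <= 4246 < 4356 = 66^2, so 65 <= sqrt(4246) < 66.
floor(sqrt(4246)) = 65.

65


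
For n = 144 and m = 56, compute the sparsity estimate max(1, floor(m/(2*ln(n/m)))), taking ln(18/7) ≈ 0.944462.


n/m = 144/56 = 18/7.
ln(n/m) ≈ 0.944462.
2*ln(n/m) ≈ 1.888924.
m/(2*ln(n/m)) ≈ 56/1.888924 ≈ 29.6465.
floor = 29.
k_max = max(1, 29) = 29.

29


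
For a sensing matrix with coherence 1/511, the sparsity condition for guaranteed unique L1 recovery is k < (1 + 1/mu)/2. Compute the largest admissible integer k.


1/mu = 511.
1 + 1/mu = 512.
(1 + 1/mu)/2 = 256 is an integer and the inequality is strict, so k_max = 256 - 1 = 255.

255


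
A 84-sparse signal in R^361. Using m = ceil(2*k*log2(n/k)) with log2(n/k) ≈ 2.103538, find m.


log2(n/k) = log2(361/84) ≈ 2.103538.
2*k*log2(n/k) ≈ 2*84*2.103538 = 353.394384.
m = ceil(353.394384) = 354.

354


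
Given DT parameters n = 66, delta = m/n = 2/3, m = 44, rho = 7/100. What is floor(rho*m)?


m = 2/3*66 = 44.
rho = 7/100.
rho*m = 7/100*44 = 3.08.
k = floor(3.08) = 3.

3


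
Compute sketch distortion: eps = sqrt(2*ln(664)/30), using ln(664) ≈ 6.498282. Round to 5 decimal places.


ln(664) ≈ 6.498282.
2*ln(N)/m ≈ 2*6.498282/30 ≈ 0.4332188.
eps = sqrt(0.4332188) ≈ 0.6581936 ≈ 0.65819.

0.65819


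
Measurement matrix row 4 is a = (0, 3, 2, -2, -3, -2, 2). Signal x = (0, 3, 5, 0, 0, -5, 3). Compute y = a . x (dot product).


Non-zero terms: ['3*3', '2*5', '-2*-5', '2*3']
Products: [9, 10, 10, 6]
y = sum = 35.

35


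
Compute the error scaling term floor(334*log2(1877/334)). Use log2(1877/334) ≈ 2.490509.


log2(n/k) = log2(1877/334) ≈ 2.490509.
k*log2(n/k) ≈ 334*2.490509 = 831.830006.
floor(831.830006) = 831.

831


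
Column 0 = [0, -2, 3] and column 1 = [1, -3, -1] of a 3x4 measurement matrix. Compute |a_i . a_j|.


Inner product: 0*1 + -2*-3 + 3*-1
Products: [0, 6, -3]
Sum = 3.
|dot| = 3.

3


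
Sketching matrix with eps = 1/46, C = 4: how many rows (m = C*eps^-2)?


1/eps = 46.
(1/eps)^2 = 2116.
m = 4*2116 = 8464.

8464


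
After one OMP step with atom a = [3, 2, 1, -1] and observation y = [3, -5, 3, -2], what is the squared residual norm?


a^T a = 15.
a^T y = 4.
coeff = 4/15 = 4/15.
||r||^2 = 689/15.

689/15


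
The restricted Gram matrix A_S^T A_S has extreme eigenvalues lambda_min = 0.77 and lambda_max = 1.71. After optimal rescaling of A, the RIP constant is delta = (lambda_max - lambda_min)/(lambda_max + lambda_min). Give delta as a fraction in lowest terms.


lambda_max - lambda_min = 1.71 - 0.77 = 0.94.
lambda_max + lambda_min = 1.71 + 0.77 = 2.48.
delta = 0.94/2.48 = 94/248 = 47/124.

47/124


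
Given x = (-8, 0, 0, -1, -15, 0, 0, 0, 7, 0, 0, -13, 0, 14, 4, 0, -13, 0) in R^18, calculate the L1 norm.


Non-zero entries: [(0, -8), (3, -1), (4, -15), (8, 7), (11, -13), (13, 14), (14, 4), (16, -13)]
Absolute values: [8, 1, 15, 7, 13, 14, 4, 13]
||x||_1 = sum = 75.

75


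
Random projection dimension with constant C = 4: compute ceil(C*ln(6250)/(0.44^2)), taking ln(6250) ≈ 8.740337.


ln(6250) ≈ 8.740337.
eps^2 = 0.44^2 = 0.1936.
C*ln(N)/eps^2 ≈ 4*8.740337/0.1936 ≈ 180.5855.
m = ceil(180.5855) = 181.

181


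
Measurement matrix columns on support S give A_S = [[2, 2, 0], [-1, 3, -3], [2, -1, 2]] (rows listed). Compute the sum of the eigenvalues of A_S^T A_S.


Sum of eigenvalues of A_S^T A_S = trace(A_S^T A_S) = sum of squared column norms of A_S.
A_S^T A_S diagonal: [9, 14, 13].
trace = 9 + 14 + 13 = 36.

36


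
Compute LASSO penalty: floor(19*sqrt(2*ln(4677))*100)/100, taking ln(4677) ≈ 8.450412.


ln(4677) ≈ 8.450412.
2*ln(n) ≈ 16.900824.
sqrt(2*ln(n)) ≈ sqrt(16.900824) ≈ 4.111061.
lambda ≈ 19*4.111061 = 78.110159.
floor(lambda*100)/100 = 78.11.

78.11


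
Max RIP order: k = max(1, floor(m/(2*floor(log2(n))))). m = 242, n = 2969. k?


floor(log2(2969)) = 11.
2*11 = 22.
m/(2*floor(log2(n))) = 242/22 ≈ 11.0.
floor = 11.
k = max(1, 11) = 11.

11


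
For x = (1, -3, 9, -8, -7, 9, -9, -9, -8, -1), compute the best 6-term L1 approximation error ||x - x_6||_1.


Sorted |x_i| descending: [9, 9, 9, 9, 8, 8, 7, 3, 1, 1]
Keep top 6: [9, 9, 9, 9, 8, 8]
Tail entries: [7, 3, 1, 1]
L1 error = sum of tail = 12.

12


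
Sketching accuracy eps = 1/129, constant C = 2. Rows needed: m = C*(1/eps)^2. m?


1/eps = 129.
(1/eps)^2 = 16641.
m = 2*16641 = 33282.

33282


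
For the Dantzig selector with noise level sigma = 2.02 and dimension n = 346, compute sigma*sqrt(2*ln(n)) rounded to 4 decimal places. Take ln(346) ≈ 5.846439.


ln(346) ≈ 5.846439.
2*ln(n) ≈ 11.692878.
sqrt(2*ln(n)) ≈ sqrt(11.692878) ≈ 3.419485.
threshold ≈ 2.02*3.419485 = 6.9073597 ≈ 6.9074.

6.9074


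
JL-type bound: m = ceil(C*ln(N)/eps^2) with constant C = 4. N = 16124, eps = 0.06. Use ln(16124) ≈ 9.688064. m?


ln(16124) ≈ 9.688064.
eps^2 = 0.06^2 = 0.0036.
C*ln(N)/eps^2 ≈ 4*9.688064/0.0036 ≈ 10764.5156.
m = ceil(10764.5156) = 10765.

10765
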